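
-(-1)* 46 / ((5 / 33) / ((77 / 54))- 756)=-19481 / 320121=-0.06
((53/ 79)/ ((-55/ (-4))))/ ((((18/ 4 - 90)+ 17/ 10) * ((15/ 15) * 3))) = -212/ 1092333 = -0.00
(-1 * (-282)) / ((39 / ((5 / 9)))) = 470 / 117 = 4.02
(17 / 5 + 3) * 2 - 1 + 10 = 109 / 5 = 21.80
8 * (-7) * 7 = -392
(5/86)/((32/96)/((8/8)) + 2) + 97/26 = 14696/3913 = 3.76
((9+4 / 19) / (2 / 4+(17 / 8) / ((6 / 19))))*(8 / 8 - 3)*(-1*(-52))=-873600 / 6593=-132.50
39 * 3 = 117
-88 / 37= -2.38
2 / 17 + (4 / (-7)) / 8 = 11 / 238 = 0.05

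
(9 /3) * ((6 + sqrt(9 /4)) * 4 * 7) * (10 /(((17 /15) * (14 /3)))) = 20250 /17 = 1191.18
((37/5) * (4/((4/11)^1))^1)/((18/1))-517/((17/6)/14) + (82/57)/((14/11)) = -518682923/203490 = -2548.94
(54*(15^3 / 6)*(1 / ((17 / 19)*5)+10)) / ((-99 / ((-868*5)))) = 231430500 / 17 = 13613558.82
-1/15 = -0.07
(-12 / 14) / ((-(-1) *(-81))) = 2 / 189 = 0.01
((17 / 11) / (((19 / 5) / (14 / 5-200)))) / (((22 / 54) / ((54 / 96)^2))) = -62.29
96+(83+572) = 751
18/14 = 9/7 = 1.29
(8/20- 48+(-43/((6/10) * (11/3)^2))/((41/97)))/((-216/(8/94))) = 1493543/62955090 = 0.02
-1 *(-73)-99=-26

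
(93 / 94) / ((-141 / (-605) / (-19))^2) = 4096185775 / 622938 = 6575.59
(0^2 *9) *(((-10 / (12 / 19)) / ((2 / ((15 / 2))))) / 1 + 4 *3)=0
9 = 9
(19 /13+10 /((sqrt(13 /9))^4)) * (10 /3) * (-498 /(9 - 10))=1754620 /169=10382.37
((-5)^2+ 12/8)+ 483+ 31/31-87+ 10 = 867/2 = 433.50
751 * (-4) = -3004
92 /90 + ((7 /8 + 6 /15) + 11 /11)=3.30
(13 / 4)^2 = 10.56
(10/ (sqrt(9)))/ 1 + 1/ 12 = 41/ 12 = 3.42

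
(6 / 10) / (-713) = -3 / 3565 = -0.00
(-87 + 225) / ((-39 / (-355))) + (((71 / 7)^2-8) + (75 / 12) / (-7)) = 3440153 / 2548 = 1350.14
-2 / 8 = -1 / 4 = -0.25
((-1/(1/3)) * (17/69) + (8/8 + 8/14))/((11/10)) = 1340/1771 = 0.76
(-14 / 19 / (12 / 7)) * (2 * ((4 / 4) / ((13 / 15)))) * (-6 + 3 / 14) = 5.74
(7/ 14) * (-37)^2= 1369/ 2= 684.50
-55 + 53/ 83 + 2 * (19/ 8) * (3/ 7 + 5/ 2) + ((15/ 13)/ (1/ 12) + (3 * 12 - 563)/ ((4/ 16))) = -128981347/ 60424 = -2134.60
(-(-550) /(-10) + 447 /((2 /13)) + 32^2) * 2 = 7749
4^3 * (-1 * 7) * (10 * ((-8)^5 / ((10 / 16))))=234881024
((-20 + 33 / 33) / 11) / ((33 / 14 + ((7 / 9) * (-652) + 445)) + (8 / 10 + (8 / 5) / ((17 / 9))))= 40698 / 1369115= 0.03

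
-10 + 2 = -8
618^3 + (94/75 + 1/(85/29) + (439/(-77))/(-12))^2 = 4044312691197773569/17134810000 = 236029036.28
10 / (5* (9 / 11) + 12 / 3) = 110 / 89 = 1.24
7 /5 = 1.40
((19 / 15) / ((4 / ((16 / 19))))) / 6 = 2 / 45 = 0.04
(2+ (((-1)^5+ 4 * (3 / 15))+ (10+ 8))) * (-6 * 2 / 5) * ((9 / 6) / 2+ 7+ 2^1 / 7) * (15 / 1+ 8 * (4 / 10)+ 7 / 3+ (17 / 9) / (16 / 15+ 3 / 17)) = -93431151 / 11095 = -8421.01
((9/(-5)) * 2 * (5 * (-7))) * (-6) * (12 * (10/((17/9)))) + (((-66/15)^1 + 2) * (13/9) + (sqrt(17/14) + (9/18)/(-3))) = -24496253/510 + sqrt(238)/14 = -48030.77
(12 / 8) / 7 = 3 / 14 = 0.21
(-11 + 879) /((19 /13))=11284 /19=593.89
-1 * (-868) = 868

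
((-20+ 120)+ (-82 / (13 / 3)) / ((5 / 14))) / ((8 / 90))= 6876 / 13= 528.92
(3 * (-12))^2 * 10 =12960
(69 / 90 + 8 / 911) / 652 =21193 / 17819160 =0.00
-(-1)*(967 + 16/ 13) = 12587/ 13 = 968.23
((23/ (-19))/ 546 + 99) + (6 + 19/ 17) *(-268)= -1808.53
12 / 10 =1.20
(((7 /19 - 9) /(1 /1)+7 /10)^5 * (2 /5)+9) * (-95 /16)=74499.00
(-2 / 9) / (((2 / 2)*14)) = -1 / 63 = -0.02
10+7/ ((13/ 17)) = 249/ 13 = 19.15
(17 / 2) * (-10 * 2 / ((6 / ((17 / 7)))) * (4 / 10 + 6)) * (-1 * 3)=9248 / 7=1321.14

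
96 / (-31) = -96 / 31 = -3.10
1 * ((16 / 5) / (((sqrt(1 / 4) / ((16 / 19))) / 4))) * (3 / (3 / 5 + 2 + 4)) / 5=1.96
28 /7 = 4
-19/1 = -19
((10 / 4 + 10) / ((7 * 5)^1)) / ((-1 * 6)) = -5 / 84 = -0.06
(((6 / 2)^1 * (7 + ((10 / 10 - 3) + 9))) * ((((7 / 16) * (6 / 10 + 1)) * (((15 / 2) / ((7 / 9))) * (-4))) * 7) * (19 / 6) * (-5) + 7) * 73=9175516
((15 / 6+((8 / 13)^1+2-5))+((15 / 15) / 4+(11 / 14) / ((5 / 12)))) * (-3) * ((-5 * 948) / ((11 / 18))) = 52433406 / 1001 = 52381.02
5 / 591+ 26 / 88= 7903 / 26004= 0.30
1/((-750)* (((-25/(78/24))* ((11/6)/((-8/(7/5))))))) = -26/48125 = -0.00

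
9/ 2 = 4.50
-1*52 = -52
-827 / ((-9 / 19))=1745.89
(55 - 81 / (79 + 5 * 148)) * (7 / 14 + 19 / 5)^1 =107414 / 455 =236.07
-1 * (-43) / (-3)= -43 / 3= -14.33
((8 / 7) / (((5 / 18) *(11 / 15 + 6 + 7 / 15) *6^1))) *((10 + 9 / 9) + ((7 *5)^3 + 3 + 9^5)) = 203876 / 21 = 9708.38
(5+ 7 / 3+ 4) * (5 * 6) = 340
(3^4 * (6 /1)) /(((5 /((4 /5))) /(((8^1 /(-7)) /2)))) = -7776 /175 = -44.43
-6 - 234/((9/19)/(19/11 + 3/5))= -63562/55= -1155.67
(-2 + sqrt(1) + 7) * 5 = 30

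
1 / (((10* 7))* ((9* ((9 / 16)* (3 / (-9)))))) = -8 / 945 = -0.01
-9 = -9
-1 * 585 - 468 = -1053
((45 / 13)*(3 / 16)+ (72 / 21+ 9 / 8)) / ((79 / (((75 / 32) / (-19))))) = -0.01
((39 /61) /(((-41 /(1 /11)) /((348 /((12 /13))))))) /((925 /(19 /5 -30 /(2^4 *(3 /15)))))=3278769 /1017907000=0.00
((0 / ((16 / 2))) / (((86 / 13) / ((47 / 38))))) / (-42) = 0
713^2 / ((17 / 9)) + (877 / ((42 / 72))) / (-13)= 269020.88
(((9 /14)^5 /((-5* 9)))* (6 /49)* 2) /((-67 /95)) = 373977 /441419048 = 0.00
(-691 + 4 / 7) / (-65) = 4833 / 455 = 10.62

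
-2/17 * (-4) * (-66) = -528/17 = -31.06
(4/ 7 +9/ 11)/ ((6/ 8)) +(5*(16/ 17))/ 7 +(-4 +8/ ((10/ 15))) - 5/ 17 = 40177/ 3927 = 10.23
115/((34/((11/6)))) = 1265/204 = 6.20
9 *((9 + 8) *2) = 306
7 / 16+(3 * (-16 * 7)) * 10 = -53753 / 16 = -3359.56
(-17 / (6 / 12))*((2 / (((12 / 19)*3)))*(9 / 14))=-323 / 14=-23.07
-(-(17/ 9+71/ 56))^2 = -2531281/ 254016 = -9.97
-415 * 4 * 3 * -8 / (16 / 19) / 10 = 4731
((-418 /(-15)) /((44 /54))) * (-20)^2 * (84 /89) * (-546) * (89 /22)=-28519069.09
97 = 97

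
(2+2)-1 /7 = 27 /7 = 3.86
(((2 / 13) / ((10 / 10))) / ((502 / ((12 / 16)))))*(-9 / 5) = -27 / 65260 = -0.00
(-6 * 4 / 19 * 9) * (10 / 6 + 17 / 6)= -972 / 19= -51.16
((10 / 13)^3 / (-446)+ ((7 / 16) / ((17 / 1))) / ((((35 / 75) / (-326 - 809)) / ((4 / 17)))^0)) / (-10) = -3293517 / 1332612320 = -0.00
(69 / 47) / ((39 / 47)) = 23 / 13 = 1.77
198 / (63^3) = 22 / 27783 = 0.00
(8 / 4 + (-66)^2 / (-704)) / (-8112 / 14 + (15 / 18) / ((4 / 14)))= 1407 / 193708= 0.01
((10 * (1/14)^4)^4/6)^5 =95367431640625/363411940690896652650310714793910268632333035450156584625883757452920837947448029794533376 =0.00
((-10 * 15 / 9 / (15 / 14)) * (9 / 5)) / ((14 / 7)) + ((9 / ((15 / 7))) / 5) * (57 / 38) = -12.74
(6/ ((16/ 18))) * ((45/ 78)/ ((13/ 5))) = 2025/ 1352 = 1.50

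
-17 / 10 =-1.70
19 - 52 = -33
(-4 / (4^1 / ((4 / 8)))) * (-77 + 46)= 31 / 2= 15.50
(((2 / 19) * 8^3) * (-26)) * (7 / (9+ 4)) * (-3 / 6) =7168 / 19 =377.26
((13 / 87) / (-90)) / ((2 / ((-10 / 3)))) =13 / 4698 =0.00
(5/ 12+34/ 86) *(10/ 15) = 419/ 774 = 0.54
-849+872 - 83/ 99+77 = 9817/ 99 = 99.16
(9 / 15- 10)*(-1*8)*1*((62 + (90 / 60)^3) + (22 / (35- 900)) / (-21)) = 446522137 / 90825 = 4916.29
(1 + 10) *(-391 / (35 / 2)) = -8602 / 35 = -245.77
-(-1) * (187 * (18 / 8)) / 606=561 / 808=0.69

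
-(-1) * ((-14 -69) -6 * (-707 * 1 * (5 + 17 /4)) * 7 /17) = 16074.03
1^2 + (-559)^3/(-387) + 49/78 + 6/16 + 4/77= 32530670143/72072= 451363.50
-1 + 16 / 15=1 / 15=0.07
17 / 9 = 1.89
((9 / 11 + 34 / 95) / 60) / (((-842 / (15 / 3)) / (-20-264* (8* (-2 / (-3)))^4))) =1772128283 / 71271090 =24.86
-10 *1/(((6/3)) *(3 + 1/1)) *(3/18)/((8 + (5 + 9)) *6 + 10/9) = -15/9584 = -0.00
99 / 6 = 33 / 2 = 16.50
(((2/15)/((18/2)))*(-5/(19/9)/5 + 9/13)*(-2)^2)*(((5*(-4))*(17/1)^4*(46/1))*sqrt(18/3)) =-245885824*sqrt(6)/247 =-2438440.50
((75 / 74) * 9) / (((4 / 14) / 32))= 37800 / 37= 1021.62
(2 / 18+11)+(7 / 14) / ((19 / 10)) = 1945 / 171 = 11.37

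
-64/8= -8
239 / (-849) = -0.28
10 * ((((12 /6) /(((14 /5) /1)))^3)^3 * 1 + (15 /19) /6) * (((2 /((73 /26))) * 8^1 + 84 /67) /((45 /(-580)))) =-1814366563180400 /11250061034709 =-161.28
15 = 15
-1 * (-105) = 105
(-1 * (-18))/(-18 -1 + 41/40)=-720/719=-1.00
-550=-550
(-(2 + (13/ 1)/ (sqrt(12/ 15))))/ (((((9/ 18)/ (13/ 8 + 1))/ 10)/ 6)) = -5208.35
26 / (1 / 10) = 260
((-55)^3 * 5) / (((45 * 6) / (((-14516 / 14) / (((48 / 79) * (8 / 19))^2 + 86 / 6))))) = 221864.33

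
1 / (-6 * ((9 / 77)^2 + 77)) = -5929 / 2739684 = -0.00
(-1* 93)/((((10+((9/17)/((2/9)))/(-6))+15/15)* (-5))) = 6324/3605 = 1.75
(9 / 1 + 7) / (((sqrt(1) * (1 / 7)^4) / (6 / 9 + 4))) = 537824 / 3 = 179274.67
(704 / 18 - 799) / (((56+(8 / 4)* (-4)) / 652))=-1114757 / 108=-10321.82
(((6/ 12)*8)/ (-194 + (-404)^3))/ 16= -1/ 263757832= -0.00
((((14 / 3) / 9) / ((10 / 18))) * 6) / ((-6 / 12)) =-56 / 5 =-11.20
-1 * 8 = -8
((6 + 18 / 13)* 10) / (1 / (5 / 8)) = 600 / 13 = 46.15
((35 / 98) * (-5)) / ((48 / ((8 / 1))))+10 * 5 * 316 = 1327175 / 84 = 15799.70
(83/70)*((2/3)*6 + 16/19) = 3818/665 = 5.74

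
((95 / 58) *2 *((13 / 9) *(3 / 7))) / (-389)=-1235 / 236901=-0.01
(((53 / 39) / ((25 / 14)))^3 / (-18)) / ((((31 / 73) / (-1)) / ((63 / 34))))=52188236842 / 488454890625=0.11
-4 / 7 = -0.57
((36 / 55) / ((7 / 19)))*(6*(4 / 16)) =1026 / 385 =2.66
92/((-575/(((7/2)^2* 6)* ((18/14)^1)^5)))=-354294/8575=-41.32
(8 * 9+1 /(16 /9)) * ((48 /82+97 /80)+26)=105856497 /52480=2017.08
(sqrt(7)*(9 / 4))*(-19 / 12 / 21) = -19*sqrt(7) / 112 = -0.45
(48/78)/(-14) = -4/91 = -0.04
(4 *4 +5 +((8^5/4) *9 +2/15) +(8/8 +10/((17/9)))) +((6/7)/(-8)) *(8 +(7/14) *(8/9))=43883941/595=73754.52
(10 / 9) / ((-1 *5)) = -2 / 9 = -0.22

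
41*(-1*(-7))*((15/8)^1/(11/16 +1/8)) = 8610/13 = 662.31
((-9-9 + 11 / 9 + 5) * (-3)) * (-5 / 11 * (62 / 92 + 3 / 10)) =-11872 / 759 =-15.64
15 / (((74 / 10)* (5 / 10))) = 150 / 37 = 4.05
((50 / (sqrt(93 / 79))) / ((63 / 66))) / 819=1100 * sqrt(7347) / 1599507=0.06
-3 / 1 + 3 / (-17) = -54 / 17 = -3.18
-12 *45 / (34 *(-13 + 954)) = -270 / 15997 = -0.02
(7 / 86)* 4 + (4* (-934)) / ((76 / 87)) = -3493828 / 817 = -4276.41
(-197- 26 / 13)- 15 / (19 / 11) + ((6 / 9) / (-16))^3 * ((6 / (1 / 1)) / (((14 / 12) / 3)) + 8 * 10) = -95464805 / 459648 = -207.69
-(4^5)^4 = -1099511627776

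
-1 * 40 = -40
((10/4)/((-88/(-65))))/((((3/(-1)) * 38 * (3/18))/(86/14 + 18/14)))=-0.72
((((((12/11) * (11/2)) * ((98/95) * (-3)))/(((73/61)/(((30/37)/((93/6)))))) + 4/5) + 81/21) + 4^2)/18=368339689/334086690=1.10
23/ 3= 7.67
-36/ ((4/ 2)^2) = -9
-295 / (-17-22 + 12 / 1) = 295 / 27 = 10.93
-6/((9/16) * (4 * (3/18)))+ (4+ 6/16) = -93/8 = -11.62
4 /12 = 0.33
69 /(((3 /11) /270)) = 68310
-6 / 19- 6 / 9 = -56 / 57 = -0.98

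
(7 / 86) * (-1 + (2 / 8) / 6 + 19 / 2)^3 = 60305875 / 1188864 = 50.73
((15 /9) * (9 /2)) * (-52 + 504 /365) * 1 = -27714 /73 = -379.64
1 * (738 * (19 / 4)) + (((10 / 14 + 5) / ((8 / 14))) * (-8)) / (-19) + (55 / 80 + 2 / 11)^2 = 3510.47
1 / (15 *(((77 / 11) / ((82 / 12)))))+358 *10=3580.07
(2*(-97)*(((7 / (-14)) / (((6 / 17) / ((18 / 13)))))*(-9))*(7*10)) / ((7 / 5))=-2226150 / 13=-171242.31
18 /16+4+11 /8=13 /2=6.50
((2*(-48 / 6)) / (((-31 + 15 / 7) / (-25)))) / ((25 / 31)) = -1736 / 101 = -17.19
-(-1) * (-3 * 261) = -783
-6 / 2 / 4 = -3 / 4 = -0.75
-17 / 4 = -4.25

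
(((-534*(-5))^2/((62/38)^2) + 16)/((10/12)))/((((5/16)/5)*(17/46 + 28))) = 130629760768/72075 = 1812414.30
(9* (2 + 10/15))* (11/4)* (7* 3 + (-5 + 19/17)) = 19206/17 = 1129.76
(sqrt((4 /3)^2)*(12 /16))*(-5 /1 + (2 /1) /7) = -33 /7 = -4.71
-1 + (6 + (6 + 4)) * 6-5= 90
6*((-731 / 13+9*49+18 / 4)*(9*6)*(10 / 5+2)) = 6558408 / 13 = 504492.92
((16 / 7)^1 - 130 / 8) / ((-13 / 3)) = 1173 / 364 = 3.22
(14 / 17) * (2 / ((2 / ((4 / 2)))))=28 / 17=1.65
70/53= 1.32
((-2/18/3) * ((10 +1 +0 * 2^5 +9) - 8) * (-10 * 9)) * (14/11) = 50.91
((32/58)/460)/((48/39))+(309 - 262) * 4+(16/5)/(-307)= 769892743/4095380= 187.99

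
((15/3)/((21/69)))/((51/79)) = 9085/357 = 25.45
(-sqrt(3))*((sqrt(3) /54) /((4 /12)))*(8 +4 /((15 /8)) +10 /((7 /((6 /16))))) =-4481 /2520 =-1.78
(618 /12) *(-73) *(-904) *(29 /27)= 98559052 /27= 3650335.26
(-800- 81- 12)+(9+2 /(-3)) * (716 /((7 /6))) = 29549 /7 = 4221.29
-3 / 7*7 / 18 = -1 / 6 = -0.17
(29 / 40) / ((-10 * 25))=-29 / 10000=-0.00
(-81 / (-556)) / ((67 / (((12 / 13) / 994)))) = 243 / 120342586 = 0.00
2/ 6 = 1/ 3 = 0.33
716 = 716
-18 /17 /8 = -9 /68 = -0.13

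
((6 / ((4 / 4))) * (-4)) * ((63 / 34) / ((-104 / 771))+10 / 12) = 136879 / 442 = 309.68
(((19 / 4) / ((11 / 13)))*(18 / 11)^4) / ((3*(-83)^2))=2160756 / 1109480339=0.00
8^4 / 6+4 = 2060 / 3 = 686.67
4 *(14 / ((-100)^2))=7 / 1250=0.01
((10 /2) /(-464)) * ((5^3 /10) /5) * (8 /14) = -25 /1624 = -0.02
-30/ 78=-5/ 13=-0.38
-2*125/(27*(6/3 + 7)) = -250/243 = -1.03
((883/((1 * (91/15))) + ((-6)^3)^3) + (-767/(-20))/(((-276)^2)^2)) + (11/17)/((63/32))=-10077550.12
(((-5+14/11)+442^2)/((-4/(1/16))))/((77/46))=-49426149/27104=-1823.57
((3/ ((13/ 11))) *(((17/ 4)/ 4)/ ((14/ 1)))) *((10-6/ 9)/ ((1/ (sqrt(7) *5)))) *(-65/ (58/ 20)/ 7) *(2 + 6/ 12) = -116875 *sqrt(7)/ 1624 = -190.41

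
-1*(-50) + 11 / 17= 861 / 17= 50.65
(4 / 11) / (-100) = -1 / 275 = -0.00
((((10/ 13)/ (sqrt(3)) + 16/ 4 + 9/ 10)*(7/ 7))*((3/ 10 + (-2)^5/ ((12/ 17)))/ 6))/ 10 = -66199/ 18000- 1351*sqrt(3)/ 7020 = -4.01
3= 3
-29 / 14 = -2.07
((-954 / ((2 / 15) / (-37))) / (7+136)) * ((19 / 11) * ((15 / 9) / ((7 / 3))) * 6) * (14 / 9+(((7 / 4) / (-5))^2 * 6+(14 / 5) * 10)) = 415113.34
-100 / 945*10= -200 / 189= -1.06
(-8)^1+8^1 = 0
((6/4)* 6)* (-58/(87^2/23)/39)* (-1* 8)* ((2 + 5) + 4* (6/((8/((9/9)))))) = 3680/1131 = 3.25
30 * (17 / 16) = 255 / 8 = 31.88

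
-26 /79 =-0.33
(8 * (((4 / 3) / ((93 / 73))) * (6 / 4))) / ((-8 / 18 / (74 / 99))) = -21608 / 1023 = -21.12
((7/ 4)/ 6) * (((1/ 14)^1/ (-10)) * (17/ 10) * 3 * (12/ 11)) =-51/ 4400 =-0.01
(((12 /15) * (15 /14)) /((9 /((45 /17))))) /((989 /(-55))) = -1650 /117691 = -0.01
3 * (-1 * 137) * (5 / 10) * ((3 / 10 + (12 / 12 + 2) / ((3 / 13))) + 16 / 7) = -448401 / 140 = -3202.86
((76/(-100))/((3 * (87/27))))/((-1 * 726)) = 19/175450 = 0.00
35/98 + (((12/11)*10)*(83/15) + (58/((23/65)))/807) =174144491/2858394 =60.92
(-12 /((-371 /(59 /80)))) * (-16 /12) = -59 /1855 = -0.03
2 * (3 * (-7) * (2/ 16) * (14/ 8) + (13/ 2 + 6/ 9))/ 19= 13/ 48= 0.27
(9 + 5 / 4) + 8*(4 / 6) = 187 / 12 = 15.58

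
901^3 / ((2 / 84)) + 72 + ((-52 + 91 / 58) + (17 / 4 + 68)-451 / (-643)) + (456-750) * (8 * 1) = 2291356128311005 / 74588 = 30720171184.52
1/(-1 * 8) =-1/8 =-0.12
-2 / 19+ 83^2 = 130889 / 19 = 6888.89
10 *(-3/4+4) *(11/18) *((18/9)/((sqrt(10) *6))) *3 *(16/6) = 143 *sqrt(10)/27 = 16.75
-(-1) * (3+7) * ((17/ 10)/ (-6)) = -17/ 6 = -2.83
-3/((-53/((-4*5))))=-60/53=-1.13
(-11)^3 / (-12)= 1331 / 12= 110.92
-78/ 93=-26/ 31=-0.84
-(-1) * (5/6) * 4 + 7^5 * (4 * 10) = 2016850/3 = 672283.33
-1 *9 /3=-3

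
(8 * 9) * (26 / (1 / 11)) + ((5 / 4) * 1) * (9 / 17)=1400301 / 68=20592.66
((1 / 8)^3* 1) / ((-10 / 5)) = -1 / 1024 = -0.00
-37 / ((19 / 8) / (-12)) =3552 / 19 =186.95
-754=-754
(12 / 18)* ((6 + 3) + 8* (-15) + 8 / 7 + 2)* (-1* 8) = 12080 / 21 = 575.24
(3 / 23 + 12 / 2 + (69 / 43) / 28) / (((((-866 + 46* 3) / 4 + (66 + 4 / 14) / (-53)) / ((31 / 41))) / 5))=-156405385 / 1225228584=-0.13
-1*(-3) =3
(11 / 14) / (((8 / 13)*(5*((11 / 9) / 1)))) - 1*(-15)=8517 / 560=15.21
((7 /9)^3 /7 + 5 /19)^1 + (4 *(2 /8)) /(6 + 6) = 0.41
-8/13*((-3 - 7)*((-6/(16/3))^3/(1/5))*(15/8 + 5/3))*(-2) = 516375/1664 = 310.32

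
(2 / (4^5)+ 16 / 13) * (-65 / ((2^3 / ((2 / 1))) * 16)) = -41025 / 32768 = -1.25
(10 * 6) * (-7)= -420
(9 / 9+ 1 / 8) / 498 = 3 / 1328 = 0.00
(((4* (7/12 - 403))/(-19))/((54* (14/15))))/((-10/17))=-82093/28728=-2.86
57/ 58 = 0.98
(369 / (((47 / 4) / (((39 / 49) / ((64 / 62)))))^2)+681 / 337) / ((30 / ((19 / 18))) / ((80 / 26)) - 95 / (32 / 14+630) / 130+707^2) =225709690910780739 / 31255249489309964000176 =0.00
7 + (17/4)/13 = 381/52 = 7.33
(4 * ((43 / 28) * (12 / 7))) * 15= 7740 / 49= 157.96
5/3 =1.67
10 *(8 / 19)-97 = -1763 / 19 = -92.79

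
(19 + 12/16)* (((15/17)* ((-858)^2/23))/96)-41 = 72183203/12512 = 5769.12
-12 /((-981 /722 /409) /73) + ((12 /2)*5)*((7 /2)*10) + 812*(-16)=82321982 /327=251749.18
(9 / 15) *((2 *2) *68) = 816 / 5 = 163.20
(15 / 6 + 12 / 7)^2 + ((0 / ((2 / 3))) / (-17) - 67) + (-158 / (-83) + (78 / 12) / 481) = -28484271 / 601916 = -47.32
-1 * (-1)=1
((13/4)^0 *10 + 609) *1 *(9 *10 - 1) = 55091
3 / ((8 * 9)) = 1 / 24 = 0.04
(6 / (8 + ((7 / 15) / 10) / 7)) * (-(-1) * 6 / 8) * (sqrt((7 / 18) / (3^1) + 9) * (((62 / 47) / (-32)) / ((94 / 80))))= -11625 * sqrt(2958) / 10612036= -0.06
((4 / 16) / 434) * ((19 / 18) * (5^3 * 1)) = 2375 / 31248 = 0.08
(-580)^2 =336400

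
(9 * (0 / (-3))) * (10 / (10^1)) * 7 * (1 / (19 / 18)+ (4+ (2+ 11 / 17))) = 0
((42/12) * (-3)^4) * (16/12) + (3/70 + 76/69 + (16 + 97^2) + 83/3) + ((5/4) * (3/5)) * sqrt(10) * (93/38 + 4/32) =1173 * sqrt(10)/608 + 47487647/4830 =9837.91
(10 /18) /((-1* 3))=-5 /27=-0.19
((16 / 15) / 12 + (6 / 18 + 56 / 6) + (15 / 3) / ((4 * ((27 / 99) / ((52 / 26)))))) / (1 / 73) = 124319 / 90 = 1381.32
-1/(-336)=1/336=0.00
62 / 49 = 1.27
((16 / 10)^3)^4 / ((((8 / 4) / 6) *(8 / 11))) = 283467841536 / 244140625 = 1161.08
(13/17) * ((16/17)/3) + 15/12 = 5167/3468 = 1.49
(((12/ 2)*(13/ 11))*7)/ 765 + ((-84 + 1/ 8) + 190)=2382901/ 22440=106.19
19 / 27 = 0.70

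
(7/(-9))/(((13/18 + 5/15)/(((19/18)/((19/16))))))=-112/171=-0.65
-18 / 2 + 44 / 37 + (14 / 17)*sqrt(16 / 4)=-3877 / 629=-6.16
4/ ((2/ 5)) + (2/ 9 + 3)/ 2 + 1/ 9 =211/ 18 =11.72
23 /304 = 0.08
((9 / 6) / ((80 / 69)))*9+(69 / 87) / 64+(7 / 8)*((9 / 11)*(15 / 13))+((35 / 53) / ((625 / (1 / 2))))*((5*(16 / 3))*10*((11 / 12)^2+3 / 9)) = 24017586841 / 1898994240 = 12.65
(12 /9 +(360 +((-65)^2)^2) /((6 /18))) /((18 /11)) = 1767247559 /54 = 32726806.65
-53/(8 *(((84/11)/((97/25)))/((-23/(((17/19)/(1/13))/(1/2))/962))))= 24712787/7143427200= 0.00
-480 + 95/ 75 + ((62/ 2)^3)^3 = 26439622160192.27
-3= -3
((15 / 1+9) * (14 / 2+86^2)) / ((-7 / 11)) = -1954392 / 7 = -279198.86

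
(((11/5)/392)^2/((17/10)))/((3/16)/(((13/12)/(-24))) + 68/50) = -7865/1185978752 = -0.00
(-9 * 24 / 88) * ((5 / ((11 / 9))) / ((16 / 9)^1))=-10935 / 1936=-5.65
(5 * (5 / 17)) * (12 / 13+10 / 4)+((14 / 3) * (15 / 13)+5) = 6815 / 442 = 15.42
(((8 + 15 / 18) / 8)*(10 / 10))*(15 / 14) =265 / 224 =1.18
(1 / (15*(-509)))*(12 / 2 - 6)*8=0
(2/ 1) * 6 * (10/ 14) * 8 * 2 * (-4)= -3840/ 7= -548.57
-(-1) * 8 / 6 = 4 / 3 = 1.33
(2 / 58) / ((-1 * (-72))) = 0.00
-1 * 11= -11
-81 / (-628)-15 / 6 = -1489 / 628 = -2.37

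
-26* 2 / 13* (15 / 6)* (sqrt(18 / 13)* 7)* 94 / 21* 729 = -685260* sqrt(26) / 13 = -268781.09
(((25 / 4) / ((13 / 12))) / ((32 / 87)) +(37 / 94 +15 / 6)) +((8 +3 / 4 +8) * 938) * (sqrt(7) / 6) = 363251 / 19552 +31423 * sqrt(7) / 12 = 6946.70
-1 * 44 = -44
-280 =-280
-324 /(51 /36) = -3888 /17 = -228.71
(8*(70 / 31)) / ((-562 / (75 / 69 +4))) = -32760 / 200353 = -0.16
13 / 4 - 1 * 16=-51 / 4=-12.75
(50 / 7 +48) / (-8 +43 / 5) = 1930 / 21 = 91.90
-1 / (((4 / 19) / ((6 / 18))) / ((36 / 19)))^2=-9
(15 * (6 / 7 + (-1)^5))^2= 225 / 49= 4.59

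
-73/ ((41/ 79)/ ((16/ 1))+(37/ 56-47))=645904/ 409723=1.58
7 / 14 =1 / 2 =0.50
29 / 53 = 0.55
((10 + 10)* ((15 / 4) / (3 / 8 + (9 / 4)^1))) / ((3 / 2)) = 400 / 21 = 19.05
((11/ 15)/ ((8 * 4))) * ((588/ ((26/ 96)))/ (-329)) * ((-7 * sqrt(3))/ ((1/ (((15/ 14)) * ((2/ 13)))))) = 1386 * sqrt(3)/ 7943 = 0.30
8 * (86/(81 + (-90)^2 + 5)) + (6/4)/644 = 455351/5271784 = 0.09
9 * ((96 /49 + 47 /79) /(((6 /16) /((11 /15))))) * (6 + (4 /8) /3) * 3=16096036 /19355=831.62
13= 13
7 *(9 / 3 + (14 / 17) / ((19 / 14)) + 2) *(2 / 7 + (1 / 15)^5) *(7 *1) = 19253282489 / 245278125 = 78.50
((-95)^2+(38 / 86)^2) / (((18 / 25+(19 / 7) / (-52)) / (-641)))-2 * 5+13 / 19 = -1849468788873421 / 213491087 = -8662978.93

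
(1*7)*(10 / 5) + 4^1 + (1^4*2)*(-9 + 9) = 18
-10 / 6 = -1.67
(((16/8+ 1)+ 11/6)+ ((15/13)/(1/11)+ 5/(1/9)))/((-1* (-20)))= 4877/1560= 3.13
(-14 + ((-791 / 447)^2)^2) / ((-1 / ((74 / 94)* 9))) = 29.72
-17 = -17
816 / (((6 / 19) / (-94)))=-242896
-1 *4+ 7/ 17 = -61/ 17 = -3.59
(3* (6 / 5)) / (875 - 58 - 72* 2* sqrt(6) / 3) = 864* sqrt(6) / 3268325 + 14706 / 3268325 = 0.01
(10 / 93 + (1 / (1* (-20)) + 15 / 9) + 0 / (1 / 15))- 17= -9471 / 620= -15.28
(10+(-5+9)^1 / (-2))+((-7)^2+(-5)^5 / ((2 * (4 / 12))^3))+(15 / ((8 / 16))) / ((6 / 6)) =-83679 / 8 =-10459.88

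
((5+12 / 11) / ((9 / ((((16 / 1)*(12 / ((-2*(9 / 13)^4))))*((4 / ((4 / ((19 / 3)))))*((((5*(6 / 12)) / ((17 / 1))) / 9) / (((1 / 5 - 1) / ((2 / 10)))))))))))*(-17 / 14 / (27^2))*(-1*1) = 363581530 / 29831377653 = 0.01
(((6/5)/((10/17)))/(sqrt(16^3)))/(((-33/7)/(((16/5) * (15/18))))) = -119/6600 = -0.02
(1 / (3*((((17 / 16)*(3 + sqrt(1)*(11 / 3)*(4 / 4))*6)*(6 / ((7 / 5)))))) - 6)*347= -7961221 / 3825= -2081.36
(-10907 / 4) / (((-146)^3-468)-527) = 10907 / 12452524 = 0.00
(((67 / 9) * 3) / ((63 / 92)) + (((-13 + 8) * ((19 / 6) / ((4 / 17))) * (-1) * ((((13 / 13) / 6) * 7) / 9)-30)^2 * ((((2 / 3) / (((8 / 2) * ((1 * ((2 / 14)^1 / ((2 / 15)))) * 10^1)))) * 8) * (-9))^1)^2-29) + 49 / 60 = 257090.25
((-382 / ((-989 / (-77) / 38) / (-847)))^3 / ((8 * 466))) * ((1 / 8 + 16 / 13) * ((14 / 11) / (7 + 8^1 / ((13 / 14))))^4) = 14077156526.32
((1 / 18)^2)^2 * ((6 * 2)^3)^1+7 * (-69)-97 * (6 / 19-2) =-319.62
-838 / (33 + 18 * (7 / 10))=-2095 / 114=-18.38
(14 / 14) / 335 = 0.00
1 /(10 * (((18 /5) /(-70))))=-35 /18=-1.94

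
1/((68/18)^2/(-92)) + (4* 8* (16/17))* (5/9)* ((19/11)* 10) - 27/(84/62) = 105198613/400554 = 262.63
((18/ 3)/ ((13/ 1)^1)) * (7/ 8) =21/ 52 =0.40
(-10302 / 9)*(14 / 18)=-24038 / 27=-890.30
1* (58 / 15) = 58 / 15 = 3.87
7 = 7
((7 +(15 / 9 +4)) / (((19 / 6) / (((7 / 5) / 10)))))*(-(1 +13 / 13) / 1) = -28 / 25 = -1.12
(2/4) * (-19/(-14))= 0.68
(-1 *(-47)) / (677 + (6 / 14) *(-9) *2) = 329 / 4685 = 0.07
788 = 788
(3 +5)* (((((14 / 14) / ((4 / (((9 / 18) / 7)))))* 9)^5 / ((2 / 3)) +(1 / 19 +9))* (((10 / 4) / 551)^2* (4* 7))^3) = 2960235886515625 / 213426930160936843108352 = 0.00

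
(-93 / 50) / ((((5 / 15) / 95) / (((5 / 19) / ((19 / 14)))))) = -1953 / 19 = -102.79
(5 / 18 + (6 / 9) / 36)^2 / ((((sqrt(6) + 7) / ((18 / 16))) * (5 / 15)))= 56 / 1161 - 8 * sqrt(6) / 1161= 0.03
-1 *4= -4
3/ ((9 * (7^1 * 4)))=1/ 84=0.01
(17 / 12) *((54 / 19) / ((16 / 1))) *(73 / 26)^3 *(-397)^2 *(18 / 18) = 9380824794009 / 10686208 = 877844.11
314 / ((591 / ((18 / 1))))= 1884 / 197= 9.56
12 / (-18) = -2 / 3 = -0.67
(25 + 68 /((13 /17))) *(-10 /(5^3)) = -2962 /325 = -9.11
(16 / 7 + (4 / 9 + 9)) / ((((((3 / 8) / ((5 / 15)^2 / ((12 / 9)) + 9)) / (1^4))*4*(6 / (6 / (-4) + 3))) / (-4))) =-80551 / 1134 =-71.03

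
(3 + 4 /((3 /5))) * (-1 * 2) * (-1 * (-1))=-58 /3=-19.33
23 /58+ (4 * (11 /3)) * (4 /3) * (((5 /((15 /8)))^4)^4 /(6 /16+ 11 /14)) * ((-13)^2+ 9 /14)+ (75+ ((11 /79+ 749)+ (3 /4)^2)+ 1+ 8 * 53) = 3450254742753696504782671 /184616710782192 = 18688745607.78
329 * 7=2303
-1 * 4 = -4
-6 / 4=-3 / 2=-1.50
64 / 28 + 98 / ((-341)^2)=1861182 / 813967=2.29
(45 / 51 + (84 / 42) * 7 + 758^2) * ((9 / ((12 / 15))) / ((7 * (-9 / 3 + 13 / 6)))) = -263731707 / 238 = -1108116.42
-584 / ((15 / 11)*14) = -3212 / 105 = -30.59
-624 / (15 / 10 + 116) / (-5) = 1248 / 1175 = 1.06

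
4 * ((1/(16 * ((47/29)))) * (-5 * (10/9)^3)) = -36250/34263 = -1.06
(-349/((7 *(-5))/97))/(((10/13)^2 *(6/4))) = 5721157/5250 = 1089.74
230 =230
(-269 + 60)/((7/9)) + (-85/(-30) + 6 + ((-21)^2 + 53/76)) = 181.82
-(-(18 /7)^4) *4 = 174.89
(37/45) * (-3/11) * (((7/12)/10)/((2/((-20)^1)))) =0.13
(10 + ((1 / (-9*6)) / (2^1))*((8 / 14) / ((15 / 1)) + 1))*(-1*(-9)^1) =113291 / 1260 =89.91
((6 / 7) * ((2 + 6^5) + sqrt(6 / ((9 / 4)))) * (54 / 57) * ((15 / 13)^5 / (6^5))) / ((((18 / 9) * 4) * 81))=3125 * sqrt(6) / 14222007072 + 12153125 / 4740669024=0.00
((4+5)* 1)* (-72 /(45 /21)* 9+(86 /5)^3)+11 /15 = 43075.17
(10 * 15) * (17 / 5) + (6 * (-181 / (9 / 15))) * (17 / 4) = -7182.50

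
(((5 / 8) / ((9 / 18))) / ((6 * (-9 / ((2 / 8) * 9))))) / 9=-5 / 864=-0.01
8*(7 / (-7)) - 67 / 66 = -595 / 66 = -9.02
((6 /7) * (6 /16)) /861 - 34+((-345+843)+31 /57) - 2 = 211869311 /458052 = 462.54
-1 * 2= -2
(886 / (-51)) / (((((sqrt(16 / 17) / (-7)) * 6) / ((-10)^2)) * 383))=77525 * sqrt(17) / 58599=5.45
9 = 9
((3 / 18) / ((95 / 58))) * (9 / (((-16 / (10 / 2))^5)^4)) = 1659393310546875 / 22969590572677954319417344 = 0.00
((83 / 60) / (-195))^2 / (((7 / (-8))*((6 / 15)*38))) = -6889 / 1820637000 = -0.00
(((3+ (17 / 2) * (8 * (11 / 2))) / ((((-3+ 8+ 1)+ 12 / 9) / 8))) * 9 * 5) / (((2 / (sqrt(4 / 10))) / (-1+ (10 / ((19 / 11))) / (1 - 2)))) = -2626182 * sqrt(10) / 209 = -39735.49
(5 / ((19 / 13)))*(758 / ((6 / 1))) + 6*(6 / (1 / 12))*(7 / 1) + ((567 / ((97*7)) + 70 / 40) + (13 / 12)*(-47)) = 12561377 / 3686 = 3407.86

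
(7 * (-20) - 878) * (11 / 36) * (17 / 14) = -377.71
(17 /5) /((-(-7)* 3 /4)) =0.65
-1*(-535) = 535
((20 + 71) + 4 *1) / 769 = 95 / 769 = 0.12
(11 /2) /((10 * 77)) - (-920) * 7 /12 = 225403 /420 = 536.67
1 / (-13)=-1 / 13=-0.08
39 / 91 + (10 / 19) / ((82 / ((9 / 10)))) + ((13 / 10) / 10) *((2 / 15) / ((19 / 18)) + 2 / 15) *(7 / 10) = 18730079 / 40897500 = 0.46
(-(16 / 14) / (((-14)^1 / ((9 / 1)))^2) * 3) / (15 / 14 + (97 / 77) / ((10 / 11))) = -1215 / 2107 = -0.58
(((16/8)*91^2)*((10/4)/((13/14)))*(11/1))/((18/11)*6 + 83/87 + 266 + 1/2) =72215220/40823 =1768.98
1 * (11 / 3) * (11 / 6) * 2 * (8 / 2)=484 / 9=53.78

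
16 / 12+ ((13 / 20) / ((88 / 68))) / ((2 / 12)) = 2869 / 660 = 4.35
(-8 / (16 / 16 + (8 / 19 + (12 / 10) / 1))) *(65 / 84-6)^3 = 8037429305 / 18447912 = 435.68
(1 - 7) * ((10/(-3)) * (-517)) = -10340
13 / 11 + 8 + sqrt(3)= sqrt(3) + 101 / 11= 10.91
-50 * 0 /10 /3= 0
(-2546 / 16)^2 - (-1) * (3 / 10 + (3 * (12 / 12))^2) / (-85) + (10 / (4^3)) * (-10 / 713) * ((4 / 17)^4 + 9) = 2412569406807181 / 95280756800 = 25320.64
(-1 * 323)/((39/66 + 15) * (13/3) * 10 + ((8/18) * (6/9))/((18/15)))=-287793/602185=-0.48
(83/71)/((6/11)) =913/426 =2.14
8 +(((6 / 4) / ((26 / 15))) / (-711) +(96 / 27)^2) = 6868171 / 332748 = 20.64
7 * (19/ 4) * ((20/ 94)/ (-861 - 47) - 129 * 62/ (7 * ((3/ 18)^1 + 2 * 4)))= -19455423521/ 4182248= -4651.91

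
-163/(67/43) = -7009/67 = -104.61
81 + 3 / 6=163 / 2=81.50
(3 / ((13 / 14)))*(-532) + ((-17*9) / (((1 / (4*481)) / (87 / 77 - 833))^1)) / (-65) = -18864306528 / 5005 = -3769092.21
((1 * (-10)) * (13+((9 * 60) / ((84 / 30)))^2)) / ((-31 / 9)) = 164082330 / 1519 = 108019.97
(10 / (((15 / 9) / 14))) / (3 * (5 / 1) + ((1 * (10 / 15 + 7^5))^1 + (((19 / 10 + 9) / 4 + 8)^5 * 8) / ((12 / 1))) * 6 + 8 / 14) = 15052800000 / 119789275912043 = 0.00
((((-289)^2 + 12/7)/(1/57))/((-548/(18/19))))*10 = -78928965/959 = -82303.40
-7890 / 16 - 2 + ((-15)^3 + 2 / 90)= -1393237 / 360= -3870.10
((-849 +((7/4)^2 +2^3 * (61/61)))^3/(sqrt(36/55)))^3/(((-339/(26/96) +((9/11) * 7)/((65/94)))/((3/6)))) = 2264889102193112542563341024753395309425 * sqrt(55)/108611957614968832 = 154650256767023614328968.10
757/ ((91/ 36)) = 27252/ 91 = 299.47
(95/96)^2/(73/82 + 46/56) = 518035/905472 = 0.57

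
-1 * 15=-15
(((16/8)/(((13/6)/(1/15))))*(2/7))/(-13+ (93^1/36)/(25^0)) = -96/56875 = -0.00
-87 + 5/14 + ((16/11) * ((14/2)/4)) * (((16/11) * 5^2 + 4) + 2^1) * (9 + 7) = 2775979/1694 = 1638.71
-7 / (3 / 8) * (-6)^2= -672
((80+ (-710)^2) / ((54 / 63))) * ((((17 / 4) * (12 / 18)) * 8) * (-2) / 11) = -26665520 / 11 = -2424138.18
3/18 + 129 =775/6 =129.17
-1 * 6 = -6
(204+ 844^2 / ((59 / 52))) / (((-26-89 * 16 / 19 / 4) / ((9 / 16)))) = -1584037467 / 200600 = -7896.50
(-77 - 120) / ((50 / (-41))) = 161.54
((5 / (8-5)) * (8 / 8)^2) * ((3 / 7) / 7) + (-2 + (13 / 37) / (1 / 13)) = 4840 / 1813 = 2.67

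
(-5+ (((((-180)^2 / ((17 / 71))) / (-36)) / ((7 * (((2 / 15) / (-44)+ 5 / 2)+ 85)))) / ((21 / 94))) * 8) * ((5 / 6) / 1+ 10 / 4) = -27030341050 / 36078063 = -749.22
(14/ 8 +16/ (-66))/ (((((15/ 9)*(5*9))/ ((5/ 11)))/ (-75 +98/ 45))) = -652123/ 980100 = -0.67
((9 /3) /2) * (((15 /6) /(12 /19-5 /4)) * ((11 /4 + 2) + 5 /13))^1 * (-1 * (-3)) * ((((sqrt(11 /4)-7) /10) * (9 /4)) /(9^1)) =319599 /19552-45657 * sqrt(11) /39104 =12.47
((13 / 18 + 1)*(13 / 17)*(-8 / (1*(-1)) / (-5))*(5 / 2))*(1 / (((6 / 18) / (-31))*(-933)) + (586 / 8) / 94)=-41419937 / 8945604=-4.63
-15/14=-1.07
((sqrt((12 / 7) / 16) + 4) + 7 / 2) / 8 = sqrt(21) / 112 + 15 / 16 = 0.98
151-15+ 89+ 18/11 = 2493/11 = 226.64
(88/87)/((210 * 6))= 22/27405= 0.00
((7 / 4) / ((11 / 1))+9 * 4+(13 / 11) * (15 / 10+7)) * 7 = 14231 / 44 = 323.43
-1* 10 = -10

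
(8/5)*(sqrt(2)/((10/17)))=3.85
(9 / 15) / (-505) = -3 / 2525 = -0.00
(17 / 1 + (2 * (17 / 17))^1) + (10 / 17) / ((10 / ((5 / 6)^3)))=19.03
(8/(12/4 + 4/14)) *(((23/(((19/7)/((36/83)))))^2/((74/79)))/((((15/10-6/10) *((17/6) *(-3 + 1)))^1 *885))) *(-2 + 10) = -5743696896/92292422119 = -0.06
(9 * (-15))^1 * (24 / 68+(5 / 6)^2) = -9615 / 68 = -141.40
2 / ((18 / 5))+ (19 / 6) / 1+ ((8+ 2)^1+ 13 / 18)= 130 / 9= 14.44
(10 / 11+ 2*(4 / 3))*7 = 826 / 33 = 25.03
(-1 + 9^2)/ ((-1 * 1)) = -80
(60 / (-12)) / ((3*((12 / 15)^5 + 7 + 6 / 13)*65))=-3125 / 949311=-0.00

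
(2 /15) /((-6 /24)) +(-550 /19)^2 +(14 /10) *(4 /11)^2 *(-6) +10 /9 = 1646064878 /1965645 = 837.42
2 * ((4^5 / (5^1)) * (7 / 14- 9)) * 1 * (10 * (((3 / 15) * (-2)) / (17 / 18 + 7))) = 1752.97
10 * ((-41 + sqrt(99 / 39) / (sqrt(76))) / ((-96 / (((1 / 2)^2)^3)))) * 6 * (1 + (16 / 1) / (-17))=205 / 8704 - 5 * sqrt(8151) / 4299776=0.02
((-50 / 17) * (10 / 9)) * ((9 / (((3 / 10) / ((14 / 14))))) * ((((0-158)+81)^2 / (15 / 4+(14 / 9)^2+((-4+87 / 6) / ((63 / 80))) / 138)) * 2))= -3005640000 / 16201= -185521.88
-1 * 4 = -4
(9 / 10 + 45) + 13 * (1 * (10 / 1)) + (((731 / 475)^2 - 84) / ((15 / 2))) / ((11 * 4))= 6539218118 / 37228125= 175.65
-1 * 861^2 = -741321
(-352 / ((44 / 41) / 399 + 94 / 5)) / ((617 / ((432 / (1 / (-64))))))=838.88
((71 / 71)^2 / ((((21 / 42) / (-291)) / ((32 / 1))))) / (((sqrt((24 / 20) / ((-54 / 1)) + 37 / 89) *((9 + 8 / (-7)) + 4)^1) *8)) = -12222 *sqrt(175330) / 16351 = -312.99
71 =71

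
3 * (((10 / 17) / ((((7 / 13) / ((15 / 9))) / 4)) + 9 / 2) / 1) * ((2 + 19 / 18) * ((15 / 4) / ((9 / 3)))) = 2313575 / 17136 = 135.01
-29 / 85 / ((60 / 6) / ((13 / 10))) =-377 / 8500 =-0.04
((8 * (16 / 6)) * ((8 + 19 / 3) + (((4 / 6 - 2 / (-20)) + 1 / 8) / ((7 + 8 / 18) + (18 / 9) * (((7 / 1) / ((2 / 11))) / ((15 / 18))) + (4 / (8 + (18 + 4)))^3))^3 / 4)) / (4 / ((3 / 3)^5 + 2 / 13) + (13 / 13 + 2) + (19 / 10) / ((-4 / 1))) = 16849708597114095315965 / 330167341864946022636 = 51.03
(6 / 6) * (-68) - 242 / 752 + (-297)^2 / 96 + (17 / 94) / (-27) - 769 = 3310171 / 40608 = 81.52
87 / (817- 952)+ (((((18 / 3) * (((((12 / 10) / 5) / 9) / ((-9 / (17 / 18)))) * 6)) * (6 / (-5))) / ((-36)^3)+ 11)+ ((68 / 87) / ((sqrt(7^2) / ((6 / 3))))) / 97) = 1338158772053 / 129192651000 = 10.36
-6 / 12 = -1 / 2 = -0.50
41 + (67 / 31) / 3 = 3880 / 93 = 41.72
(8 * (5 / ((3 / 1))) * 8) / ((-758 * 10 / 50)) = -800 / 1137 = -0.70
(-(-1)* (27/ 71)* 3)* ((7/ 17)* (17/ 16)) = 567/ 1136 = 0.50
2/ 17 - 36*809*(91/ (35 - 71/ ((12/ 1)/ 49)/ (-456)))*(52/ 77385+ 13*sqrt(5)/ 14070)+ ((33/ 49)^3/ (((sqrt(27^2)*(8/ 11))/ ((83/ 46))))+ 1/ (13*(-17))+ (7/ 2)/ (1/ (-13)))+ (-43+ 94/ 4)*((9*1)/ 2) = -179825002565466976441/ 982200540601520240 - 4488823872*sqrt(5)/ 65324665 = -336.74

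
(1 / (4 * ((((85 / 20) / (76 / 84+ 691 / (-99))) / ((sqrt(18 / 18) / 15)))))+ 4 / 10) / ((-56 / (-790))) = 1312901 / 247401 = 5.31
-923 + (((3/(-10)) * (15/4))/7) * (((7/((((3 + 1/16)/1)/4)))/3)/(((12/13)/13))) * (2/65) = -226187/245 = -923.21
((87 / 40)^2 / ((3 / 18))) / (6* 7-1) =22707 / 32800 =0.69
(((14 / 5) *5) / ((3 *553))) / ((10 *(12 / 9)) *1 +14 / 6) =2 / 3713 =0.00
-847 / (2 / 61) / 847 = -61 / 2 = -30.50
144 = 144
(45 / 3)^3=3375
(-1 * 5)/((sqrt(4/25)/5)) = -62.50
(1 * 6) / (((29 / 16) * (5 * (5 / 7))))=672 / 725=0.93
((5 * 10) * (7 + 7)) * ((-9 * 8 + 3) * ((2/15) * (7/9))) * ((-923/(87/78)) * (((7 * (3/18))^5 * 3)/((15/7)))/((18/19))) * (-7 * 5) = -1057983402908705/2283228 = -463371771.42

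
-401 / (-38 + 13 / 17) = 6817 / 633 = 10.77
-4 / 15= -0.27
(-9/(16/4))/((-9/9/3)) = 27/4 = 6.75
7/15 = 0.47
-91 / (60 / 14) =-637 / 30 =-21.23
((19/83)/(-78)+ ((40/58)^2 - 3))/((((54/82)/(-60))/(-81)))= -16925145630/907439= -18651.55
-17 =-17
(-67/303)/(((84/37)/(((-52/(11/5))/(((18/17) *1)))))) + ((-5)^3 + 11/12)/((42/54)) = -396511207/2519748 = -157.36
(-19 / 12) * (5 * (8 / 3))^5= -486400000 / 729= -667215.36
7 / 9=0.78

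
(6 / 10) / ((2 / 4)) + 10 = 56 / 5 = 11.20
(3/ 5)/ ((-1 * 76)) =-3/ 380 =-0.01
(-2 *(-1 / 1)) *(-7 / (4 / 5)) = -35 / 2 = -17.50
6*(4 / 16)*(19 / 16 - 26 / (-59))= 4611 / 1888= 2.44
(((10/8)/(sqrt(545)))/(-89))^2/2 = 5/27628448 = 0.00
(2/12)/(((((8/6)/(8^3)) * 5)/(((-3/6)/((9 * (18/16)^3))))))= -16384/32805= -0.50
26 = 26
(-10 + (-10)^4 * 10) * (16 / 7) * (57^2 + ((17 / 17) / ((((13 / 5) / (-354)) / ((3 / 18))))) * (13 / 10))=5150684880 / 7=735812125.71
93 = 93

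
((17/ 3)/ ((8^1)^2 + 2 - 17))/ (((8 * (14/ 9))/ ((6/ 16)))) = 153/ 43904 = 0.00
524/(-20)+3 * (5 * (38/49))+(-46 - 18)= -19249/245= -78.57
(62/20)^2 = 961/100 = 9.61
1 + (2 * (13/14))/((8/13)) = 225/56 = 4.02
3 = 3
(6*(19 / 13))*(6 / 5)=684 / 65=10.52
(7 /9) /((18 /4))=14 /81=0.17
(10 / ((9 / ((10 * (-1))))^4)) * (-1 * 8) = -800000 / 6561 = -121.93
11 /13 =0.85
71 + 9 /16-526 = -7271 /16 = -454.44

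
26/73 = 0.36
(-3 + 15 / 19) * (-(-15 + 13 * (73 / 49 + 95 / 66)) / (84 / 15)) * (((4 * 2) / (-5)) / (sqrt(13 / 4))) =-298556 * sqrt(13) / 133133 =-8.09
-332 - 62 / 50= -8331 / 25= -333.24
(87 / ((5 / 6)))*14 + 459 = 1920.60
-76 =-76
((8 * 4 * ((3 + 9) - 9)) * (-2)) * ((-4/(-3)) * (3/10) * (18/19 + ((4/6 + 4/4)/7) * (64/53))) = -3342592/35245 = -94.84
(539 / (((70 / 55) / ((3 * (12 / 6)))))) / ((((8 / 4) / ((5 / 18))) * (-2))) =-4235 / 24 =-176.46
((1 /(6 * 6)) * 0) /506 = 0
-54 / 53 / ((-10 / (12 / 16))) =81 / 1060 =0.08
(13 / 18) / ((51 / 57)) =0.81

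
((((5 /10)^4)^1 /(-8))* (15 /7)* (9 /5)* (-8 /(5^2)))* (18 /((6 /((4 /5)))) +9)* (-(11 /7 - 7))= 29241 /49000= 0.60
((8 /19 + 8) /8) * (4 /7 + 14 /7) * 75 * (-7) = -27000 /19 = -1421.05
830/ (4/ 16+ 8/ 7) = 23240/ 39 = 595.90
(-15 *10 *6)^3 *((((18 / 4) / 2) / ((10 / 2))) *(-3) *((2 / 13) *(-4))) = -7873200000 / 13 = -605630769.23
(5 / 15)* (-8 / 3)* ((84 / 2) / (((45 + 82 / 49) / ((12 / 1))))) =-21952 / 2287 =-9.60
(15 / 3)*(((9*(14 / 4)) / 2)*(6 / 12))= 315 / 8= 39.38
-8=-8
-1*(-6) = 6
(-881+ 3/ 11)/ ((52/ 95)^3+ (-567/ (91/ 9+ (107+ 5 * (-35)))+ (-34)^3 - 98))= 618222247000/ 27651052814561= 0.02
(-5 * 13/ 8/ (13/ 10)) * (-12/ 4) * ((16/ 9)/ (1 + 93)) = 50/ 141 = 0.35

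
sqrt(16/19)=4*sqrt(19)/19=0.92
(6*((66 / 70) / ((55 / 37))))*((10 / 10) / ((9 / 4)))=296 / 175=1.69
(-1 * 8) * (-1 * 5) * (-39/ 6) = -260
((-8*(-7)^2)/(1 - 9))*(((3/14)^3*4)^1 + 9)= 6201/14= 442.93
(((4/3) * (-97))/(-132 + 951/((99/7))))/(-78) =-2134/83343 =-0.03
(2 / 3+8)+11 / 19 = 527 / 57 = 9.25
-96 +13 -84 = -167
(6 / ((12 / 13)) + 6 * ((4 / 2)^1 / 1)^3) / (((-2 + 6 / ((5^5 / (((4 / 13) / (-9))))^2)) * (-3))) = 9.08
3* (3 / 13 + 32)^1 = 1257 / 13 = 96.69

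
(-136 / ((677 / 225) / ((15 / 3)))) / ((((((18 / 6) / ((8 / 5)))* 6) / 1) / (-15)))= 204000 / 677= 301.33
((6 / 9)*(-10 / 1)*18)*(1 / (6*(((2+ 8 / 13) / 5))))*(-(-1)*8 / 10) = -520 / 17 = -30.59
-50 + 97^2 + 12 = 9371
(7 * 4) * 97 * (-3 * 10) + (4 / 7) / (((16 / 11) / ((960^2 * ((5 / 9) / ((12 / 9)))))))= 485640 / 7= 69377.14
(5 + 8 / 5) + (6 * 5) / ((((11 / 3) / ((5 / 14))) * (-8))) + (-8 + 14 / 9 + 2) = 49627 / 27720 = 1.79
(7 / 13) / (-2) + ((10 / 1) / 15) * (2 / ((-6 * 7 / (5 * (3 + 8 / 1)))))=-3301 / 1638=-2.02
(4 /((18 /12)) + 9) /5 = 7 /3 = 2.33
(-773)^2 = 597529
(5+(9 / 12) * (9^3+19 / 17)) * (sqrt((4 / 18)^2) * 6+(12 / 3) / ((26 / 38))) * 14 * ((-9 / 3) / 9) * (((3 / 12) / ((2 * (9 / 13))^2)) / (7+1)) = -14959945 / 49572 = -301.78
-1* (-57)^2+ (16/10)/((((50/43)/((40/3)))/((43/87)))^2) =-27228034597/8515125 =-3197.61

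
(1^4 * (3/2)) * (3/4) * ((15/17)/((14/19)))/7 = 2565/13328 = 0.19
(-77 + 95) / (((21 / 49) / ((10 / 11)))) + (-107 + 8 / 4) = -735 / 11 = -66.82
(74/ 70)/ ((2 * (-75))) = -37/ 5250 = -0.01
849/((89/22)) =18678/89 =209.87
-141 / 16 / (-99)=47 / 528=0.09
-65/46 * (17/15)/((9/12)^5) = -113152/16767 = -6.75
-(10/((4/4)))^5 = -100000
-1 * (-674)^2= -454276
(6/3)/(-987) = -2/987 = -0.00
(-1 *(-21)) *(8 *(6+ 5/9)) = 3304/3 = 1101.33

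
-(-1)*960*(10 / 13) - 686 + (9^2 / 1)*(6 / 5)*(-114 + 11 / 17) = -12116816 / 1105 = -10965.44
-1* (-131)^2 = -17161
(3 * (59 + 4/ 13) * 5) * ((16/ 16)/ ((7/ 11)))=127215/ 91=1397.97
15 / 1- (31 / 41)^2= 24254 / 1681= 14.43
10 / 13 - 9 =-107 / 13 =-8.23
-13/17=-0.76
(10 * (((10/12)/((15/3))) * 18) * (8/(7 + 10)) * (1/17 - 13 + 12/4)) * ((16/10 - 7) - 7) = 502944/289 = 1740.29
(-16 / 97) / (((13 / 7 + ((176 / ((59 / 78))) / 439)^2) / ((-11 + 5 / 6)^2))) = -69895749322588 / 8765277319773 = -7.97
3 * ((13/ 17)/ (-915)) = -13/ 5185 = -0.00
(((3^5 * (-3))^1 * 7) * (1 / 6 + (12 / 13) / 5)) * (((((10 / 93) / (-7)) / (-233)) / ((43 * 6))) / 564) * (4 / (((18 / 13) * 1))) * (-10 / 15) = 137 / 87586098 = 0.00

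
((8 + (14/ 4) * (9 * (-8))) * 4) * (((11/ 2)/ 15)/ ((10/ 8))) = -21472/ 75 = -286.29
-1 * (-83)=83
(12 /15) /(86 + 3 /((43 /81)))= 172 /19705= 0.01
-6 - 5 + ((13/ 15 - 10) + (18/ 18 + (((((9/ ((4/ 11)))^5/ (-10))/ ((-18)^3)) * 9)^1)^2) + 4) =41352327927897563/ 20132659200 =2053992.35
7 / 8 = 0.88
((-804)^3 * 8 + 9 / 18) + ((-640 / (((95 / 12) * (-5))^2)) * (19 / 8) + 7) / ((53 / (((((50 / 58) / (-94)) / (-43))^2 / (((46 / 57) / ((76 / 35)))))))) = -4157747711.50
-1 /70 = -0.01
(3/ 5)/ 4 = 3/ 20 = 0.15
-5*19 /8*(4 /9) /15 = -19 /54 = -0.35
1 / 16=0.06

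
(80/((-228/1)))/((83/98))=-1960/4731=-0.41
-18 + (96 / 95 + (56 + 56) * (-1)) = -12254 / 95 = -128.99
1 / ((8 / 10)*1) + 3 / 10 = 1.55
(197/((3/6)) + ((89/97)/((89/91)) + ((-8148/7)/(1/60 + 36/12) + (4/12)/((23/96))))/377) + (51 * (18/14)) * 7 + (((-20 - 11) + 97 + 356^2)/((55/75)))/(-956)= 18524114719871/27602097094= 671.11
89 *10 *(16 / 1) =14240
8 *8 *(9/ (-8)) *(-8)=576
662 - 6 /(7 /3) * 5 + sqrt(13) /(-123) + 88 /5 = 23336 /35 - sqrt(13) /123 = 666.71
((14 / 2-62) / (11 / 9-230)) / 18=55 / 4118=0.01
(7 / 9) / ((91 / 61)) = 61 / 117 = 0.52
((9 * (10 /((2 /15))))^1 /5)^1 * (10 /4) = 675 /2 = 337.50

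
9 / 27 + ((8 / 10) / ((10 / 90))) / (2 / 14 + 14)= 139 / 165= 0.84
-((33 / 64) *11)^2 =-131769 / 4096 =-32.17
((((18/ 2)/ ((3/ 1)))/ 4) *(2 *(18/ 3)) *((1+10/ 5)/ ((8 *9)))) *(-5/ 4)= -15/ 32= -0.47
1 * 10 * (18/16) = 45/4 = 11.25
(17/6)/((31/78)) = 221/31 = 7.13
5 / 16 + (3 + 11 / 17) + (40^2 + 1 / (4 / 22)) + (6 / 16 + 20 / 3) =1616.50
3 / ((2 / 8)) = 12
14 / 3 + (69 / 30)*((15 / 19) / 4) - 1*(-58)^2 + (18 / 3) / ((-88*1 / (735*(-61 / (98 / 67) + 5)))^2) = 4089586891 / 7296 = 560524.52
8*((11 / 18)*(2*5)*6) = 880 / 3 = 293.33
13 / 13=1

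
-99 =-99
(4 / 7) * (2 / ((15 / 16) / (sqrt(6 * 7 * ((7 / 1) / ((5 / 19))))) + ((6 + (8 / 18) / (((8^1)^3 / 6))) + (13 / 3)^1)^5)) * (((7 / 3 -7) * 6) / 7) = -273779108699145981367261593600 / 7073669733974063652409864678981919 + 68078861925529707085824 * sqrt(570) / 176841743349351591310246616974547975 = -0.00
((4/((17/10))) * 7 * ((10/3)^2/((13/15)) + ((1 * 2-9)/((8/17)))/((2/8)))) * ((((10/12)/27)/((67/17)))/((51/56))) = -71363600/10794303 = -6.61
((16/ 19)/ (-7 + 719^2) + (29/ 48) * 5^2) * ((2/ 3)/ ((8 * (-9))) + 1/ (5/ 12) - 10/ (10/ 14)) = -2480100724319/ 14143861440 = -175.35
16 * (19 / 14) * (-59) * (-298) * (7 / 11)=2672464 / 11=242951.27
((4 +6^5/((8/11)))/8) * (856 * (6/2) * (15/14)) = 3678660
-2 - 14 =-16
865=865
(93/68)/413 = 93/28084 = 0.00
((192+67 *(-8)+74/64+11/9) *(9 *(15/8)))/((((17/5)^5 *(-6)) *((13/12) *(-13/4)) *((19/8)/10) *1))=-23059453125/9118321654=-2.53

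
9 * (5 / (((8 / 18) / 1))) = 405 / 4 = 101.25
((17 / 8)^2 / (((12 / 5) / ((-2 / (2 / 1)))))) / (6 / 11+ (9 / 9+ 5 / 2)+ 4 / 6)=-15895 / 39808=-0.40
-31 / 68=-0.46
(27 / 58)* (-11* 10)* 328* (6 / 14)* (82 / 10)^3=-20142024408 / 5075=-3968871.80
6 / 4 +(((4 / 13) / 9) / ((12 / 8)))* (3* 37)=943 / 234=4.03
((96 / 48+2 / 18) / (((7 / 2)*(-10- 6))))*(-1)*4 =19 / 126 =0.15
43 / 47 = 0.91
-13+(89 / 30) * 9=137 / 10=13.70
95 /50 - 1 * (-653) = 6549 /10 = 654.90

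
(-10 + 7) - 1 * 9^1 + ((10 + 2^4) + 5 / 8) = 117 / 8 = 14.62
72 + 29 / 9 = 677 / 9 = 75.22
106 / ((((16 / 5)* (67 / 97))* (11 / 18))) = 231345 / 2948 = 78.48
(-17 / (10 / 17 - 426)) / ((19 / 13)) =3757 / 137408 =0.03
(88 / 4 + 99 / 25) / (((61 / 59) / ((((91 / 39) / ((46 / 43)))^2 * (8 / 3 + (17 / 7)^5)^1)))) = 311097370847593 / 29884320900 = 10410.05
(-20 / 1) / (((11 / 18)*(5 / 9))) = -648 / 11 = -58.91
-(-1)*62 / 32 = 1.94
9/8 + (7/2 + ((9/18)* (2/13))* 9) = 553/104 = 5.32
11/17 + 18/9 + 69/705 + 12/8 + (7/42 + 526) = 6356983/11985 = 530.41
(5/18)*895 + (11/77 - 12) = 29831/126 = 236.75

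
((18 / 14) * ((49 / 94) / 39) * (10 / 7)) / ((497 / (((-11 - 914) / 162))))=-0.00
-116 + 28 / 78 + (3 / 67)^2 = -20245039 / 175071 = -115.64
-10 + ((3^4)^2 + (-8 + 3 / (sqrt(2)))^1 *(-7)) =6607 - 21 *sqrt(2) / 2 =6592.15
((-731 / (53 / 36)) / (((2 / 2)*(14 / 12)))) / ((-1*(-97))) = -157896 / 35987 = -4.39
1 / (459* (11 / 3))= 1 / 1683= 0.00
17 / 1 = 17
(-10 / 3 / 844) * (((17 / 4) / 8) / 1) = -85 / 40512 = -0.00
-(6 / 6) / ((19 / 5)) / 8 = -5 / 152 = -0.03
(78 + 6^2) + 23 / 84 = 9599 / 84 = 114.27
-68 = -68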